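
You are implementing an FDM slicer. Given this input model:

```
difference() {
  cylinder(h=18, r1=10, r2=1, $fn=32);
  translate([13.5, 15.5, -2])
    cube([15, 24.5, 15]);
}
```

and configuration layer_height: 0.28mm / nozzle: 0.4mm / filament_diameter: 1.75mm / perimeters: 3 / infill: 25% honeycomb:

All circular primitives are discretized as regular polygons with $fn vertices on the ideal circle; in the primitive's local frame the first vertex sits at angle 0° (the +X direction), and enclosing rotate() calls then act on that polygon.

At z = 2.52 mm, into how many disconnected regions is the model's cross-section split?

1

At z = 2.52 mm: the cone contributes a regular 32-gon of circumradius 8.740 (interpolated between r1=10 and r2=1 at t=0.140); the cube at (13.5, 15.5) is present — its section is the full 15×24.5 rectangle; Subtracting the remaining from the first: starting from the cone, the 15×24.5 cube at (13.5, 15.5) misses the remaining region (no effect) — 1 connected region. The result has 1 disconnected region.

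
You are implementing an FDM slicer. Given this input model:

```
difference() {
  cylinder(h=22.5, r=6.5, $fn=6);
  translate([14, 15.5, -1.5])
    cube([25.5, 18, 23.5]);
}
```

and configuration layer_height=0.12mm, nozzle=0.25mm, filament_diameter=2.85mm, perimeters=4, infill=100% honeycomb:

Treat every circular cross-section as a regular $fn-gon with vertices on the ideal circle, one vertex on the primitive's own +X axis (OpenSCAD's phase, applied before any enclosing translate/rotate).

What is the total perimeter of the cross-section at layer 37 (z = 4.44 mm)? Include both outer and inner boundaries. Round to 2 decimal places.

At z = 4.44 mm: the cylinder: section is a regular 6-gon, circumradius r=6.5 (perimeter = 2·6·6.500·sin(180°/6) = 39.00 mm); the 25.5×18 cube at (14, 15.5) contributes its full rectangle (perimeter 87.00 mm); Subtracting the remaining from the first: starting from the r=6.5 cylinder, the 25.5×18 cube at (14, 15.5) misses the remaining region (no effect) — boundary = 39.00 mm. Overall, the cross-section is a single solid region. Total boundary length (outer) = 39.00 mm.

39.00 mm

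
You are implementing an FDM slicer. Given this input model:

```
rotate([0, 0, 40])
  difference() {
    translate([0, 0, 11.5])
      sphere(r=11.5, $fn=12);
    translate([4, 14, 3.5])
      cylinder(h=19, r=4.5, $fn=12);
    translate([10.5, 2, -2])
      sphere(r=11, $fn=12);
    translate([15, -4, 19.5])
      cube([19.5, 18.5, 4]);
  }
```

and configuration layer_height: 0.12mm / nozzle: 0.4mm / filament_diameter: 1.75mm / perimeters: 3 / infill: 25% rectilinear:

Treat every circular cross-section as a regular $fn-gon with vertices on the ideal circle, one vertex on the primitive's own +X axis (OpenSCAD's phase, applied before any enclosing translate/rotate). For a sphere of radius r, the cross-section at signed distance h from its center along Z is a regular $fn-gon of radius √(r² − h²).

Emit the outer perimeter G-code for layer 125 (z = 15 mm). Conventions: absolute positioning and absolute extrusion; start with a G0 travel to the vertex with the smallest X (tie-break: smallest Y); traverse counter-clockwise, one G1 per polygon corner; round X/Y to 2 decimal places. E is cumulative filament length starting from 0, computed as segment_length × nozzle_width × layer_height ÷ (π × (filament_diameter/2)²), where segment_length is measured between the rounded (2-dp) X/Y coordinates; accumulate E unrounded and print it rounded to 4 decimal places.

At z = 15 mm: the r=11.5 sphere contributes a regular 12-gon of circumradius √(11.5²−3.5²) = 10.954; the cylinder at (4, 14): section is a regular 12-gon, circumradius r=4.5; the sphere at (10.5, 2) does not reach this height (|z−center|=17.000 > r=11); the cube at (15, -4) is not intersected at this z (z outside [19.5, 23.5]); Taking the first minus the rest: starting from the r=11.5 sphere, the r=4.5 cylinder at (4, 14) partially overlaps it — only the 1.10 mm² overlap (of its 60.75 mm²) is removed, clipping the outline — 1 connected region; (whole slice rotated 40° about Z — lengths, areas and connectivity unchanged). The outline is a single polygon with 16 vertices. Extrusion per mm of travel: 0.4 × 0.12 / (π × 0.875²) = 0.019956. Accumulating E over each segment gives final E = 1.3618.

G0 X-10.79 Y-1.90 Z15.00
G1 X-8.39 Y-7.04 E0.1132
G1 X-3.75 Y-10.29 E0.2263
G1 X1.90 Y-10.79 E0.3394
G1 X7.04 Y-8.39 E0.4527
G1 X10.29 Y-3.75 E0.5657
G1 X10.79 Y1.90 E0.6789
G1 X8.39 Y7.04 E0.7921
G1 X3.75 Y10.29 E0.9052
G1 X-1.90 Y10.79 E1.0183
G1 X-2.62 Y10.45 E1.0342
G1 X-3.04 Y9.85 E1.0489
G1 X-5.15 Y8.86 E1.0954
G1 X-5.89 Y8.93 E1.1102
G1 X-7.04 Y8.39 E1.1355
G1 X-10.29 Y3.75 E1.2486
G1 X-10.79 Y-1.90 E1.3618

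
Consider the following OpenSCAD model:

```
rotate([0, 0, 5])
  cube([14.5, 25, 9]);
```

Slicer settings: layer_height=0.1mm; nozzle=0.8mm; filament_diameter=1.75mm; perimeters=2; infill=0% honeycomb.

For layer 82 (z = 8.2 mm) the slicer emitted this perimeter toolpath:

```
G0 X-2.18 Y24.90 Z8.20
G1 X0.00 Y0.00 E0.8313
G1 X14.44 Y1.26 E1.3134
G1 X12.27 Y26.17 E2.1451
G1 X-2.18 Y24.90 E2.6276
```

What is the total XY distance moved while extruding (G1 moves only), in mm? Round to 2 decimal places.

79.00 mm

Sum the Euclidean lengths of each G1 segment: total = 79.00 mm.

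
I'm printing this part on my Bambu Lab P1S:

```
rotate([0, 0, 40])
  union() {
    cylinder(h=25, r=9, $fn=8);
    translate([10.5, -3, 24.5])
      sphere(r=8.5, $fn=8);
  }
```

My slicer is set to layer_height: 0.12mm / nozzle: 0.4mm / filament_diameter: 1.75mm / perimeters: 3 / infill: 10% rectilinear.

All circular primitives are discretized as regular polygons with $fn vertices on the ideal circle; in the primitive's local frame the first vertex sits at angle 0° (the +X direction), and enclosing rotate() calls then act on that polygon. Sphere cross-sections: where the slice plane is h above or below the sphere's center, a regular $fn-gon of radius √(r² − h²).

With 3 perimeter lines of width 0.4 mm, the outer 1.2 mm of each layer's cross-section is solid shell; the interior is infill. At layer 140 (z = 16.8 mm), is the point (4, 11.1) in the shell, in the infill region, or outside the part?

outside

At z = 16.8 mm: the r=9 cylinder contributes a regular 8-gon of circumradius 9; the r=8.5 sphere at (10.5, -3) contributes a regular 8-gon of circumradius √(8.5²−7.7²) = 3.600; Taking the union: the regions partially overlap (shared area 2.81 mm²), so overlapping operands fuse into one piece — 1 connected region; (rotated 40° about Z; rotation is an isometry so areas/perimeters/island counts are preserved). Overall, the cross-section is a single solid region. Undo the 40° rotation: the query point maps to (10.199, 5.932) in the un-rotated model frame. The nearest boundary edge runs (6.36, 6.36)→(9.00, 0.00); distance from the point to it = 3.38 mm. The point is not inside any of the regions above, so it lies outside the cross-section (3.38 mm from the nearest boundary).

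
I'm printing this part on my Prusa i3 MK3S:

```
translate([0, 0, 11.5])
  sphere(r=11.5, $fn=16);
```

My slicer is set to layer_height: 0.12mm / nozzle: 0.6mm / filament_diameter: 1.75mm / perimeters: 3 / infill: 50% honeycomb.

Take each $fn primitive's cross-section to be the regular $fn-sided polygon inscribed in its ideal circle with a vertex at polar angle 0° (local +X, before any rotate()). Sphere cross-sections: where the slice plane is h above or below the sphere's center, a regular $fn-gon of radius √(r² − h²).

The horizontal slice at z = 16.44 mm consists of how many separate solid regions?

1

At z = 16.44 mm: the r=11.5 sphere contributes a regular 16-gon of circumradius √(11.5²−4.94²) = 10.385. The result has 1 disconnected region.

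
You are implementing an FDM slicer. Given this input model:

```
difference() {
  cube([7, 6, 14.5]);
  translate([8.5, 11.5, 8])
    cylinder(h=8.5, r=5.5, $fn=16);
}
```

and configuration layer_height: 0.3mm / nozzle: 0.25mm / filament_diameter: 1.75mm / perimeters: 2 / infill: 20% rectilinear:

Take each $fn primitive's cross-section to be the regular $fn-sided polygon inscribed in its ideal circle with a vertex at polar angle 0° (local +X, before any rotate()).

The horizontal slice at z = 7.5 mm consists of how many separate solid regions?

1

At z = 7.5 mm: the cube (footprint 7×6) is included at this height; the cylinder at (8.5, 11.5) is not intersected at this z (z outside [8, 16.5]); Subtracting the remaining from the first: none of the subtracted shapes is present at this height, so the 7×6 cube is unchanged — 1 connected region. The result has 1 disconnected region.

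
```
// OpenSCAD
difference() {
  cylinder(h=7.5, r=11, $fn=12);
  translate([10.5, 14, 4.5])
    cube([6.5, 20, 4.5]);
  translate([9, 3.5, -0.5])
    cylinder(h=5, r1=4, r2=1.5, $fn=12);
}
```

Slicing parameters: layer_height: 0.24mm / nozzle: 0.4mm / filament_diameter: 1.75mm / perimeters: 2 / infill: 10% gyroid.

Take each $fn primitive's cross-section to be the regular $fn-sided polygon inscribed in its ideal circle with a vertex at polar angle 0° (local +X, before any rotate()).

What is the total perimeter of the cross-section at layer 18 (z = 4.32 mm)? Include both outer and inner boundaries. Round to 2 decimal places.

73.15 mm

At z = 4.32 mm: the r=11 cylinder gives a regular 12-gon of circumradius 11 (constant along its height) (perimeter = 2·12·11.000·sin(180°/12) = 68.33 mm); the cube at (10.5, 14) is absent (z outside [4.5, 9]); the cone at (9, 3.5): at t=0.964 of its height the radius interpolates to r₁+(r₂−r₁)t = 1.590, giving a regular 12-gon of that circumradius (perimeter = 2·12·1.590·sin(180°/12) = 9.88 mm); Subtracting the remaining from the first: starting from the r=11 cylinder, the cone at (9, 3.5) partially overlaps it — only the 6.73 mm² overlap (of its 7.58 mm²) is removed, clipping the outline — boundary = 73.15 mm. Overall, the cross-section is a single solid region. Total boundary length (outer) = 73.15 mm.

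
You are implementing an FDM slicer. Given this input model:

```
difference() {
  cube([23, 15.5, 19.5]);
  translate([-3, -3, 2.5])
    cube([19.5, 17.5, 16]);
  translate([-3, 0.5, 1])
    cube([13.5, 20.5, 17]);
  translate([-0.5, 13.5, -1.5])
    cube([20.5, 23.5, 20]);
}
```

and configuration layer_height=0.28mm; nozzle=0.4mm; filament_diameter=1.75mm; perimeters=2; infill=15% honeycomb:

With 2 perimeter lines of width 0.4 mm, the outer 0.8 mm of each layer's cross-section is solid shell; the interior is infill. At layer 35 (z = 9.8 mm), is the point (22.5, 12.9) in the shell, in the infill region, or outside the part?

At z = 9.8 mm: the cube is present — its section is the full 23×15.5 rectangle; the cube at (-3, -3) is present — its section is the full 19.5×17.5 rectangle; the cube at (-3, 0.5) (footprint 13.5×20.5) is included at this height; the cube at (-0.5, 13.5) (footprint 20.5×23.5) is included at this height; After the difference (first − rest): starting from the 23×15.5 cube, the 19.5×17.5 cube at (-3, -3) partially overlaps it — only the 239.25 mm² overlap (of its 341.25 mm²) is removed, clipping the outline; the 13.5×20.5 cube at (-3, 0.5) partially overlaps it — only the 10.50 mm² overlap (of its 276.75 mm²) is removed, clipping the outline; the 20.5×23.5 cube at (-0.5, 13.5) partially overlaps it — only the 13.00 mm² overlap (of its 481.75 mm²) is removed, clipping the outline — 1 connected region. Overall, the cross-section is a single solid region. The nearest boundary edge runs (23.00, 15.50)→(23.00, 0.00); distance from the point to it = 0.50 mm. The point is inside the cross-section, 0.50 mm from the nearest boundary — within the 0.8 mm shell band (2 × 0.4).

shell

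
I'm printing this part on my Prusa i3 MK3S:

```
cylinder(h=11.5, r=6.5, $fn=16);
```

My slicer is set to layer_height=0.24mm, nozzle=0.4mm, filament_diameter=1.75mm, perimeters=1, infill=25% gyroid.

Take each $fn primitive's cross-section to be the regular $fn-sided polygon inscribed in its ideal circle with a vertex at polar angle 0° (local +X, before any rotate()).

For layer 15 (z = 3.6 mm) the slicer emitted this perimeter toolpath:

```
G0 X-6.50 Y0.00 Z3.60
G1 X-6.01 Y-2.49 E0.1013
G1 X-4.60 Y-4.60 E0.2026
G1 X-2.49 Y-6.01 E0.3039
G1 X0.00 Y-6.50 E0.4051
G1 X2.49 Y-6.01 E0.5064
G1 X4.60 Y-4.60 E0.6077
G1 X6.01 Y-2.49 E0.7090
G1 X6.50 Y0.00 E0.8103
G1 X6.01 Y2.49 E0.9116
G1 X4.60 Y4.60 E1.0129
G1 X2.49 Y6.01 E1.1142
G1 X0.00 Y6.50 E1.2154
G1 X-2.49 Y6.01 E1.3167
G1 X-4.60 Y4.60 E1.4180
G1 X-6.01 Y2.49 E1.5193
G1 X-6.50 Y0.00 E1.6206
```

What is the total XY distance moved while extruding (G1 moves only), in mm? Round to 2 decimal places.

Sum the Euclidean lengths of each G1 segment: total = 40.60 mm.

40.60 mm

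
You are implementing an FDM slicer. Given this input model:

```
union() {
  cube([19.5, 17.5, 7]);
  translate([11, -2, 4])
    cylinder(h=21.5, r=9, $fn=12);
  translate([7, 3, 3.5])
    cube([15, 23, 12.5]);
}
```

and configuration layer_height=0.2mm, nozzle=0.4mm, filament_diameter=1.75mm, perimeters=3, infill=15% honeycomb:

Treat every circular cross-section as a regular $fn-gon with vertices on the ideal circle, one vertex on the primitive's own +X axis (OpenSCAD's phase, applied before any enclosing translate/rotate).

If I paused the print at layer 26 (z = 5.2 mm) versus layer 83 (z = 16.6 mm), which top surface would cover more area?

layer 26 (z = 5.2 mm)

Layer 26 (z = 5.2): the cube (footprint 19.5×17.5) is included at this height (area 341.25 mm²); the r=9 cylinder at (11, -2) contributes a regular 12-gon of circumradius 9 (area = (12/2)·9.000²·sin(360°/12) = 243.00 mm²); the cube at (7, 3) is present — its section is the full 15×23 rectangle (area 345.00 mm²); Combining (union): the regions partially overlap — summed areas 929.25 mm² minus the doubly-counted overlap 267.82 mm² gives 661.43 mm² — area = 661.43 mm². So its area = 661.43 mm². Layer 83 (z = 16.6): the cube does not reach this height (z outside [0, 7]); the r=9 cylinder at (11, -2) contributes a regular 12-gon of circumradius 9 (area = (12/2)·9.000²·sin(360°/12) = 243.00 mm²); the cube at (7, 3) does not reach this height (z outside [3.5, 16]); Merging all regions: only the r=9 cylinder at (11, -2) is present, so the union is just that shape — area = 243.00 mm². So its area = 243.00 mm². Layer 26 is larger (661.43 vs 243.00 mm²).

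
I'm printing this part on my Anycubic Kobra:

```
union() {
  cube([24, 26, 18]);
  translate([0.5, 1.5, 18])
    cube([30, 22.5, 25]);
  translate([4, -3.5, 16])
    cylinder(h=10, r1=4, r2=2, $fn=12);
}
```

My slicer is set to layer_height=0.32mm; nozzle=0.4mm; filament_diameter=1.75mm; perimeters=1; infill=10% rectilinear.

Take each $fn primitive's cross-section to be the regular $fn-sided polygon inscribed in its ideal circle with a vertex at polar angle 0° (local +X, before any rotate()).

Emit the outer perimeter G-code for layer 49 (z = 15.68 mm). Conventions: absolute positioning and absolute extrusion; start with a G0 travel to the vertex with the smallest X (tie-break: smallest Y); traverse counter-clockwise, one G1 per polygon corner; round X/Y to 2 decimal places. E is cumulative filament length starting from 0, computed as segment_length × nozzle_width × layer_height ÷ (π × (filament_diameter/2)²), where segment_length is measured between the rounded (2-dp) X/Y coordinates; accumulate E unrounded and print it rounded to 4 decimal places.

At z = 15.68 mm: the 24×26 cube contributes its full rectangle; the cube at (0.5, 1.5) does not reach this height (z outside [18, 43]); the cone at (4, -3.5) does not reach this height (z outside [16, 26]); Taking the union: only the 24×26 cube is present, so the union is just that shape — 1 connected region. The outline is a single polygon with 4 vertices. Extrusion per mm of travel: 0.4 × 0.32 / (π × 0.875²) = 0.053216. Accumulating E over each segment gives final E = 5.3216.

G0 X0.00 Y0.00 Z15.68
G1 X24.00 Y0.00 E1.2772
G1 X24.00 Y26.00 E2.6608
G1 X0.00 Y26.00 E3.9380
G1 X0.00 Y0.00 E5.3216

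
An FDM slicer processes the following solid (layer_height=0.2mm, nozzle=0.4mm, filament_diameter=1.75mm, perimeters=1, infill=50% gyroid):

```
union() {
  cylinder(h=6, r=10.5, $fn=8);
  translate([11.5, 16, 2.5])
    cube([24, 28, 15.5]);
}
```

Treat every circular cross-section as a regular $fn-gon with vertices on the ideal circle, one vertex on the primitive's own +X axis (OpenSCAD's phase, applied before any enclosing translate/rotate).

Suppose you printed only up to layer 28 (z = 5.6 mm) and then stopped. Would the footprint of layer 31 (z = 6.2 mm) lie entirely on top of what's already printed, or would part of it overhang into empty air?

entirely on top

Compare the two slices. At z = 5.6: the cylinder: section is a regular 8-gon, circumradius r=10.5 (area = (8/2)·10.500²·sin(360°/8) = 311.83 mm²); the 24×28 cube at (11.5, 16) contributes its full rectangle (area 672.00 mm²); Taking the union: the 2 present regions are separate (no shared area or edge), so areas and boundary lengths simply add and each stays a separate island — area = 983.83 mm². At z = 6.2: the cylinder is absent (z outside [0, 6]); the 24×28 cube at (11.5, 16) contributes its full rectangle (area 672.00 mm²); Merging all regions: only the 24×28 cube at (11.5, 16) is present, so the union is just that shape — area = 672.00 mm². Checking containment: the cross-section at z = 6.2 is a subset of the cross-section at z = 5.6.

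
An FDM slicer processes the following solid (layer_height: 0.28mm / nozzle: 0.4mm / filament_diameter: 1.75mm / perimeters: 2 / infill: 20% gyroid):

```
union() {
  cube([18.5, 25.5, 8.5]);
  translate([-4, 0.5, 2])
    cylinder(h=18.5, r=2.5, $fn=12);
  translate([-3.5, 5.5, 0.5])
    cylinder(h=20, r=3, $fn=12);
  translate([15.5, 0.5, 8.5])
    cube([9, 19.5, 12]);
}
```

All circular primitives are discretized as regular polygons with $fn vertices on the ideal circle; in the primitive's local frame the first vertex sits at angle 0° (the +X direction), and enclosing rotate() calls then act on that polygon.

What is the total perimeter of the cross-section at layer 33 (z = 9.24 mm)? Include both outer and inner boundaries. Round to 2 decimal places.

At z = 9.24 mm: the cube is absent (z outside [0, 8.5]); the r=2.5 cylinder at (-4, 0.5) gives a regular 12-gon of circumradius 2.5 (constant along its height) (perimeter = 2·12·2.500·sin(180°/12) = 15.53 mm); the cylinder at (-3.5, 5.5): section is a regular 12-gon, circumradius r=3 (perimeter = 2·12·3.000·sin(180°/12) = 18.63 mm); the cube at (15.5, 0.5) is present — its section is the full 9×19.5 rectangle (perimeter 57.00 mm); Combining (union): the regions partially overlap (shared area 0.43 mm²), so the edge portions inside another operand are dropped and the merged outline is re-measured after clipping — boundary = 87.30 mm. Overall, the cross-section has 2 separate islands. Total boundary length (outer) = 87.30 mm.

87.30 mm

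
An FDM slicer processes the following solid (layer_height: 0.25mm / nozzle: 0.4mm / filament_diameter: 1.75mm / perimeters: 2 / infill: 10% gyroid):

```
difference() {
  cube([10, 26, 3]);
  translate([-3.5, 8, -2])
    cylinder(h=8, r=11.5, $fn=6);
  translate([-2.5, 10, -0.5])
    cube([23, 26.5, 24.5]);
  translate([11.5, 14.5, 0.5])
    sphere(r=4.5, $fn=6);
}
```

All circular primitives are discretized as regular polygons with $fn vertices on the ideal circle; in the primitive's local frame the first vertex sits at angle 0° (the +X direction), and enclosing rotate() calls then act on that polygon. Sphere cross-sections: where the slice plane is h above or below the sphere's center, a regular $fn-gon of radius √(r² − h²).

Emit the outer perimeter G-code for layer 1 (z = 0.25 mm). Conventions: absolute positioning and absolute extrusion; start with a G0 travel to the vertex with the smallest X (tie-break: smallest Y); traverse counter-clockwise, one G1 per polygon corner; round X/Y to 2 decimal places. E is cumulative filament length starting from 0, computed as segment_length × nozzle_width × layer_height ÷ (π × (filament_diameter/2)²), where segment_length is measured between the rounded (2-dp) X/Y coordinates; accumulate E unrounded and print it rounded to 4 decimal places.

G0 X3.38 Y0.00 Z0.25
G1 X10.00 Y0.00 E0.2752
G1 X10.00 Y10.00 E0.6910
G1 X6.85 Y10.00 E0.8219
G1 X8.00 Y8.00 E0.9179
G1 X3.38 Y0.00 E1.3019

At z = 0.25 mm: the 10×26 cube contributes its full rectangle; the r=11.5 cylinder at (-3.5, 8) gives a regular 6-gon of circumradius 11.5 (constant along its height); the cube at (-2.5, 10) (footprint 23×26.5) is included at this height; the r=4.5 sphere at (11.5, 14.5) slices to a regular 6-gon of circumradius 4.493 (√(r²−h²) with h=0.25 from center); After the difference (first − rest): starting from the 10×26 cube, the r=11.5 cylinder at (-3.5, 8) partially overlaps it — only the 96.57 mm² overlap (of its 343.60 mm²) is removed, clipping the outline; the 23×26.5 cube at (-2.5, 10) partially overlaps it — only the 123.80 mm² overlap (of its 609.50 mm²) is removed, clipping the outline; the r=4.5 sphere at (11.5, 14.5) misses the remaining region (no effect) — 1 connected region. The outline is a single polygon with 5 vertices. Extrusion per mm of travel: 0.4 × 0.25 / (π × 0.875²) = 0.041575. Accumulating E over each segment gives final E = 1.3019.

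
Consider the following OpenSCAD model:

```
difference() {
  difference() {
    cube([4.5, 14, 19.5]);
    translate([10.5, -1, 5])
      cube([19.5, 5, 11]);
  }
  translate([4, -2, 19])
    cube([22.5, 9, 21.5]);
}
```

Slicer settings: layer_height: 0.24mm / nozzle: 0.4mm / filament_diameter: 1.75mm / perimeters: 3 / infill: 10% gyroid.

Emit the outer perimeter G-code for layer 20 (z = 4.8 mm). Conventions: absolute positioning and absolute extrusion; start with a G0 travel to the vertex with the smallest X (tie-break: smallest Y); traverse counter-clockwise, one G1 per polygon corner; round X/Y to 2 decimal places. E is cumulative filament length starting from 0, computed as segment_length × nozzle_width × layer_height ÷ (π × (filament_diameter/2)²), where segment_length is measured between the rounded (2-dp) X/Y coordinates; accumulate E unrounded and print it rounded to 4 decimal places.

G0 X0.00 Y0.00 Z4.80
G1 X4.50 Y0.00 E0.1796
G1 X4.50 Y14.00 E0.7384
G1 X0.00 Y14.00 E0.9180
G1 X0.00 Y0.00 E1.4767

At z = 4.8 mm: the cube is present — its section is the full 4.5×14 rectangle; the cube at (10.5, -1) is not intersected at this z (z outside [5, 16]); Subtracting the remaining from the first: none of the subtracted shapes is present at this height, so the 4.5×14 cube is unchanged — 1 connected region; the cube at (4, -2) does not reach this height (z outside [19, 40.5]); Taking the first minus the rest: none of the subtracted shapes is present at this height, so the result so far is unchanged — 1 connected region. The outline is a single polygon with 4 vertices. Extrusion per mm of travel: 0.4 × 0.24 / (π × 0.875²) = 0.039912. Accumulating E over each segment gives final E = 1.4767.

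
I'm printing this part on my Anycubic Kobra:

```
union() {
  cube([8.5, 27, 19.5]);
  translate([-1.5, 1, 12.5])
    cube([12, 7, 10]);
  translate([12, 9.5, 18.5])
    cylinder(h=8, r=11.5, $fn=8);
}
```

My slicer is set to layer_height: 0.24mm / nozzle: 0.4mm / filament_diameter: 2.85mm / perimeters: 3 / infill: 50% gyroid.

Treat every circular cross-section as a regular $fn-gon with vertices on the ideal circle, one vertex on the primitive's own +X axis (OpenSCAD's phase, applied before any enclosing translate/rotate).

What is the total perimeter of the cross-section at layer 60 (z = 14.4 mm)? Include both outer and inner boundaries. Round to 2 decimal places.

At z = 14.4 mm: the 8.5×27 cube contributes its full rectangle (perimeter 71.00 mm); the 12×7 cube at (-1.5, 1) contributes its full rectangle (perimeter 38.00 mm); the cylinder at (12, 9.5) is absent (z outside [18.5, 26.5]); Combining (union): the regions partially overlap (shared area 59.50 mm²), so the edge portions inside another operand are dropped and the merged outline is re-measured after clipping — boundary = 78.00 mm. Overall, the cross-section is a single solid region. Total boundary length (outer) = 78.00 mm.

78.00 mm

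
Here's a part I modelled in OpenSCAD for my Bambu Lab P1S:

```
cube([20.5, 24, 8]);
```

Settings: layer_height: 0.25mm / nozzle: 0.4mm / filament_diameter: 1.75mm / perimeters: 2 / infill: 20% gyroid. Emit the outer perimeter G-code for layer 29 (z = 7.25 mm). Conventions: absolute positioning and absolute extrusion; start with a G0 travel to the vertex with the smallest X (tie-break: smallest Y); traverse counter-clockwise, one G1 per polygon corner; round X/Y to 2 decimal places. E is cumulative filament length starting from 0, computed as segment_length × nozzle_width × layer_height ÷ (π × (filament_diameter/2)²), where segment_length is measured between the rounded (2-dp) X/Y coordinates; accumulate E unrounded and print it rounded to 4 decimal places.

G0 X0.00 Y0.00 Z7.25
G1 X20.50 Y0.00 E0.8523
G1 X20.50 Y24.00 E1.8501
G1 X0.00 Y24.00 E2.7024
G1 X0.00 Y0.00 E3.7002

At z = 7.25 mm: the cube is present — its section is the full 20.5×24 rectangle. The outline is a single polygon with 4 vertices. Extrusion per mm of travel: 0.4 × 0.25 / (π × 0.875²) = 0.041575. Accumulating E over each segment gives final E = 3.7002.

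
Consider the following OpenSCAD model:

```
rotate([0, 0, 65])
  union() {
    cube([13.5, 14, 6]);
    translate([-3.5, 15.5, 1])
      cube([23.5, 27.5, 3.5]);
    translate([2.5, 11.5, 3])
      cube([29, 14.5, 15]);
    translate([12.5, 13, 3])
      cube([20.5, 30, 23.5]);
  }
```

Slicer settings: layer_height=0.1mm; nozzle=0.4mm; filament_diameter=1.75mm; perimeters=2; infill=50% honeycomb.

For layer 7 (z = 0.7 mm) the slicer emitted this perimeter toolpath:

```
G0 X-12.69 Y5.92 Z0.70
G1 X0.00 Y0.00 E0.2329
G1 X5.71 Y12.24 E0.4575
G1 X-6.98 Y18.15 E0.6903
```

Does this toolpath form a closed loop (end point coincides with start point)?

no

Start point (G0): (-12.69, 5.92). End point (last G1): the path does not return to the start — open.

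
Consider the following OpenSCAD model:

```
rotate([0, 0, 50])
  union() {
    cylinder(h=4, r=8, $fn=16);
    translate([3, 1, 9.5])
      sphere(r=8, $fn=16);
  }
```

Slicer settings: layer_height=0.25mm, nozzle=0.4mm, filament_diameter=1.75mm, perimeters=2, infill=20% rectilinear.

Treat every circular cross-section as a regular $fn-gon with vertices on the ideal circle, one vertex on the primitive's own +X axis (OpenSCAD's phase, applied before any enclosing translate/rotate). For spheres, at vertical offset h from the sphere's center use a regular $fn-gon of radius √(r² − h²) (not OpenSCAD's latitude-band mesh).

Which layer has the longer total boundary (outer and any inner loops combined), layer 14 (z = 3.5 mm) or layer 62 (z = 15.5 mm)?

Layer 14 (z = 3.5): the r=8 cylinder gives a regular 16-gon of circumradius 8 (constant along its height) (perimeter = 2·16·8.000·sin(180°/16) = 49.94 mm); the r=8 sphere at (3, 1) slices to a regular 16-gon of circumradius 5.292 (√(r²−h²) with h=6 from center) (perimeter = 2·16·5.292·sin(180°/16) = 33.03 mm); Taking the union: the regions partially overlap (shared area 83.38 mm²), so the edge portions inside another operand are dropped and the merged outline is re-measured after clipping — boundary = 50.33 mm; (rotated 50° about Z; rotation is an isometry so areas/perimeters/island counts are preserved). So its perimeter = 50.33 mm. Layer 62 (z = 15.5): the cylinder is not intersected at this z (z outside [0, 4]); the r=8 sphere at (3, 1) contributes a regular 16-gon of circumradius √(8²−6²) = 5.292 (perimeter = 2·16·5.292·sin(180°/16) = 33.03 mm); Merging all regions: only the r=8 sphere at (3, 1) is present, so the union is just that shape — boundary = 33.03 mm; (rotated 50° about Z; rotation is an isometry so areas/perimeters/island counts are preserved). So its perimeter = 33.03 mm. Layer 14 is larger (50.33 vs 33.03 mm).

layer 14 (z = 3.5 mm)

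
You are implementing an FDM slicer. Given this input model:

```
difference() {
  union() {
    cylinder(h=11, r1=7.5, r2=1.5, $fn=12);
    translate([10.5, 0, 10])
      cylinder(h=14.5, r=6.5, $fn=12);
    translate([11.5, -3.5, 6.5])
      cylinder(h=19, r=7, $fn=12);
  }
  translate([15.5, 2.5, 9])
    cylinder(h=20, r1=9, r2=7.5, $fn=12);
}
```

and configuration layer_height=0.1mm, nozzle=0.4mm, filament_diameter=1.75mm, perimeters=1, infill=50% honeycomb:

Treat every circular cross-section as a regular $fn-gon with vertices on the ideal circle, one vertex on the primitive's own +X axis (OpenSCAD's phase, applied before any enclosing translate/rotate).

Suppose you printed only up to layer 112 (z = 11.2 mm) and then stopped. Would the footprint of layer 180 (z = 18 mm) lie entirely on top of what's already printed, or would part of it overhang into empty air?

part overhangs

Compare the two slices. At z = 11.2: the cone is not intersected at this z (z outside [0, 11]); the r=6.5 cylinder at (10.5, 0) gives a regular 12-gon of circumradius 6.5 (constant along its height) (area = (12/2)·6.500²·sin(360°/12) = 126.75 mm²); the cylinder at (11.5, -3.5): section is a regular 12-gon, circumradius r=7 (area = (12/2)·7.000²·sin(360°/12) = 147.00 mm²); Merging all regions: the regions partially overlap — summed areas 273.75 mm² minus the doubly-counted overlap 89.01 mm² gives 184.74 mm² — area = 184.74 mm²; the cone at (15.5, 2.5) (r1=9→r2=7.5) has section circumradius 8.835 here — a regular 12-gon (area = (12/2)·8.835²·sin(360°/12) = 234.17 mm²); Subtracting the remaining from the first: starting from the result so far (184.74 mm²), the cone at (15.5, 2.5) partially overlaps it — only the 105.60 mm² overlap (of its 234.17 mm²) is removed, clipping the outline — area = 79.13 mm². At z = 18: the cone does not reach this height (z outside [0, 11]); the r=6.5 cylinder at (10.5, 0) gives a regular 12-gon of circumradius 6.5 (constant along its height) (area = (12/2)·6.500²·sin(360°/12) = 126.75 mm²); the r=7 cylinder at (11.5, -3.5) gives a regular 12-gon of circumradius 7 (constant along its height) (area = (12/2)·7.000²·sin(360°/12) = 147.00 mm²); Merging all regions: the regions partially overlap — summed areas 273.75 mm² minus the doubly-counted overlap 89.01 mm² gives 184.74 mm² — area = 184.74 mm²; the cone at (15.5, 2.5): at t=0.450 of its height the radius interpolates to r₁+(r₂−r₁)t = 8.325, giving a regular 12-gon of that circumradius (area = (12/2)·8.325²·sin(360°/12) = 207.92 mm²); After the difference (first − rest): starting from that combined region (184.74 mm²), the cone at (15.5, 2.5) partially overlaps it — only the 96.10 mm² overlap (of its 207.92 mm²) is removed, clipping the outline — area = 88.64 mm². Checking containment: at z = 18 the cross-section extends beyond the z = 11.2 cross-section by about 9.50 mm².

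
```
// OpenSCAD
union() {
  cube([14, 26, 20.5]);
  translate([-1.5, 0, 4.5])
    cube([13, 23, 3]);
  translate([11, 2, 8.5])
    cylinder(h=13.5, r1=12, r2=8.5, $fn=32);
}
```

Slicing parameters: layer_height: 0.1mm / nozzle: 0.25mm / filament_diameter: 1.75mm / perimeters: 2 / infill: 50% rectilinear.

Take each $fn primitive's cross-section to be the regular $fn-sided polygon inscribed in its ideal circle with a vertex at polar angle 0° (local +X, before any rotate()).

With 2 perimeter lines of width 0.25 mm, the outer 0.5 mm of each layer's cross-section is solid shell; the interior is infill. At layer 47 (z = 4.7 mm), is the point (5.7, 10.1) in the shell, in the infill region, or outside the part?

infill

At z = 4.7 mm: the cube is present — its section is the full 14×26 rectangle; the 13×23 cube at (-1.5, 0) contributes its full rectangle; the cone at (11, 2) does not reach this height (z outside [8.5, 22]); Combining (union): the regions partially overlap (shared area 264.50 mm²), so overlapping operands fuse into one piece — 1 connected region. Overall, the cross-section is a single solid region. The nearest boundary edge runs (-1.50, 0.00)→(-1.50, 23.00); distance from the point to it = 7.20 mm. The point is inside the cross-section and 7.20 mm from the nearest boundary — more than the 0.5 mm shell width (2 × 0.25), so it's in the infill interior.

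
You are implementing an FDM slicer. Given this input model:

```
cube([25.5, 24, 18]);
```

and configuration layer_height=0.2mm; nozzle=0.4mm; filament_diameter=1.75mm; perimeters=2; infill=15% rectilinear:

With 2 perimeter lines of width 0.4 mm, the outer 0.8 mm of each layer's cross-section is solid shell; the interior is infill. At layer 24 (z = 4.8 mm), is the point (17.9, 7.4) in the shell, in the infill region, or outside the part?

At z = 4.8 mm: the cube is present — its section is the full 25.5×24 rectangle. Overall, the cross-section is a single solid region. The nearest boundary edge runs (0.00, 0.00)→(25.50, 0.00); distance from the point to it = 7.40 mm. The point is inside the cross-section and 7.40 mm from the nearest boundary — more than the 0.8 mm shell width (2 × 0.4), so it's in the infill interior.

infill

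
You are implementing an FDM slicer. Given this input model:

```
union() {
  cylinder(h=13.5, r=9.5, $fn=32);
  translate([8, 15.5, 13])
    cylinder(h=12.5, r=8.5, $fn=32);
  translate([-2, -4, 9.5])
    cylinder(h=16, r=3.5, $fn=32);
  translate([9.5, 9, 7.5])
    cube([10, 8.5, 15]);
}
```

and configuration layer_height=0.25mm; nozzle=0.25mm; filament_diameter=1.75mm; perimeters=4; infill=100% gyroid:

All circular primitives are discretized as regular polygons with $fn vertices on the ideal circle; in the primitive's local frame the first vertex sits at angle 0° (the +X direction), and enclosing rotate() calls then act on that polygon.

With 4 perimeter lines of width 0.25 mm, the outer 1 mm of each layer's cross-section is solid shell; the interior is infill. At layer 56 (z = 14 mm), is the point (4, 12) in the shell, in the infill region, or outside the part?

At z = 14 mm: the cylinder is not intersected at this z (z outside [0, 13.5]); the r=8.5 cylinder at (8, 15.5) gives a regular 32-gon of circumradius 8.5 (constant along its height); the r=3.5 cylinder at (-2, -4) contributes a regular 32-gon of circumradius 3.5; the cube at (9.5, 9) is present — its section is the full 10×8.5 rectangle; Merging all regions: the regions partially overlap (shared area 53.09 mm²), so overlapping operands fuse into one piece — 2 connected regions. Overall, the cross-section has 2 separate islands. The nearest boundary edge runs (1.99, 9.49)→(0.93, 10.78); distance from the point to it = 3.15 mm. (Shell/infill is judged within the island containing the point — the largest one.) The point is inside the cross-section and 3.15 mm from the nearest boundary — more than the 1 mm shell width (4 × 0.25), so it's in the infill interior.

infill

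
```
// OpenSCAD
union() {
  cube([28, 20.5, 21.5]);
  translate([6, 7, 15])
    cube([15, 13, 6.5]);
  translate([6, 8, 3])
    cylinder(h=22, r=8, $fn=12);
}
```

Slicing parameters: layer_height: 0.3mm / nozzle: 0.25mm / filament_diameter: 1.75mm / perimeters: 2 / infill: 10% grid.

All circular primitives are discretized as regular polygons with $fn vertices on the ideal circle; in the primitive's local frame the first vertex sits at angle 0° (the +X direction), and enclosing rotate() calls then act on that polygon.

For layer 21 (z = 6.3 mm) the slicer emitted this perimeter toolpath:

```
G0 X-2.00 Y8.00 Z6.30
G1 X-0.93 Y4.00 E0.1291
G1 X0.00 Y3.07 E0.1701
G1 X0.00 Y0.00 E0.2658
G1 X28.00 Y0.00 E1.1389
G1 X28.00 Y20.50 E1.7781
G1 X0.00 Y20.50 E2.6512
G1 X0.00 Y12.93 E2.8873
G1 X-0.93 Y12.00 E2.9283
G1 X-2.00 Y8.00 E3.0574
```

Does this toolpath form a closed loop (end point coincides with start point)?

Start point (G0): (-2.00, 8.00). End point (last G1): the path returns to the start — closed.

yes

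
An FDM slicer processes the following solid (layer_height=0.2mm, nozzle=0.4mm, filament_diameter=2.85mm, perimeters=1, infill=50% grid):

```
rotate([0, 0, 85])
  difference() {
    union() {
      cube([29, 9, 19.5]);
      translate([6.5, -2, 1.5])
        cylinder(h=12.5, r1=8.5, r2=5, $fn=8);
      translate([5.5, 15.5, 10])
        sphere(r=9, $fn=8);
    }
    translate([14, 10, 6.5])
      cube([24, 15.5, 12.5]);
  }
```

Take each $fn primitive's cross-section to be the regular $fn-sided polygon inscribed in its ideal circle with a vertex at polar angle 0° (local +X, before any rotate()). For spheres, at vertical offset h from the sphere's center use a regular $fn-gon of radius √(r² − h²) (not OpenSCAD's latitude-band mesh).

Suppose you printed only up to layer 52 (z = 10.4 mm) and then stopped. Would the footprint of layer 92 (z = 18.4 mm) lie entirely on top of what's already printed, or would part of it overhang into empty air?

entirely on top

Compare the two slices. At z = 10.4: the 29×9 cube contributes its full rectangle (area 261.00 mm²); the cone at (6.5, -2): at t=0.712 of its height the radius interpolates to r₁+(r₂−r₁)t = 6.008, giving a regular 8-gon of that circumradius (area = (8/2)·6.008²·sin(360°/8) = 102.10 mm²); the sphere at (5.5, 15.5): section is a regular 8-gon, circumradius = √(r²−h²) = √(9²−0.4²) = 8.991 (area = (8/2)·8.991²·sin(360°/8) = 228.65 mm²); Merging all regions: the regions partially overlap — summed areas 591.75 mm² minus the doubly-counted overlap 43.60 mm² gives 548.15 mm² — area = 548.15 mm²; the cube at (14, 10) is present — its section is the full 24×15.5 rectangle (area 372.00 mm²); After the difference (first − rest): starting from the result so far (548.15 mm²), the 24×15.5 cube at (14, 10) partially overlaps it — only the 0.58 mm² overlap (of its 372.00 mm²) is removed, clipping the outline — area = 547.56 mm²; (whole slice rotated 85° about Z — lengths, areas and connectivity unchanged). At z = 18.4: the cube is present — its section is the full 29×9 rectangle (area 261.00 mm²); the cone at (6.5, -2) is absent (z outside [1.5, 14]); the r=9 sphere at (5.5, 15.5) contributes a regular 8-gon of circumradius √(9²−8.4²) = 3.231 (area = (8/2)·3.231²·sin(360°/8) = 29.53 mm²); Combining (union): the 2 present regions are separate (no shared area or edge), so areas and boundary lengths simply add and each stays a separate island — area = 290.53 mm²; the cube at (14, 10) is present — its section is the full 24×15.5 rectangle (area 372.00 mm²); Subtracting the remaining from the first: starting from that combined region (290.53 mm²), the 24×15.5 cube at (14, 10) misses the remaining region (no effect) — area = 290.53 mm²; (rotated 85° about Z; rotation is an isometry so areas/perimeters/island counts are preserved). Checking containment: the cross-section at z = 18.4 is a subset of the cross-section at z = 10.4.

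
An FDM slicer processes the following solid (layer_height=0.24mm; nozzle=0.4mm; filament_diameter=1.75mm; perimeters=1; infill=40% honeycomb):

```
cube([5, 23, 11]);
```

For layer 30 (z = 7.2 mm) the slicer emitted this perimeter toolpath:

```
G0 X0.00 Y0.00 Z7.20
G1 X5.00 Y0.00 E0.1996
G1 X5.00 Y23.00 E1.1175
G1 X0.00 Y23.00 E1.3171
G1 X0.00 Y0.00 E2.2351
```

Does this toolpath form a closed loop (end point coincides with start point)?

yes

Start point (G0): (0.00, 0.00). End point (last G1): the path returns to the start — closed.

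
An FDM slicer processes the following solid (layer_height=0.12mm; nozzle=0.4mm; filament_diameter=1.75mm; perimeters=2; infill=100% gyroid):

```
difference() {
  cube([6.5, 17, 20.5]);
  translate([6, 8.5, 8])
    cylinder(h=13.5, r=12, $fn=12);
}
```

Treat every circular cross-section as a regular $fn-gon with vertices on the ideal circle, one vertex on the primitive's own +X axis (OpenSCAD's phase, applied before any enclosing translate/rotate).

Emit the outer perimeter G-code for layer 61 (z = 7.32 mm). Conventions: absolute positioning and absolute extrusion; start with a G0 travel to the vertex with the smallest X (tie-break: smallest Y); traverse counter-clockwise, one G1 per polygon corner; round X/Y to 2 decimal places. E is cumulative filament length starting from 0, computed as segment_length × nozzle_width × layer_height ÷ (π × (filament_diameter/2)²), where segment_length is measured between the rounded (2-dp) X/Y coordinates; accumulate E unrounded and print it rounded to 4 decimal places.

At z = 7.32 mm: the 6.5×17 cube contributes its full rectangle; the cylinder at (6, 8.5) is absent (z outside [8, 21.5]); Subtracting the remaining from the first: none of the subtracted shapes is present at this height, so the 6.5×17 cube is unchanged — 1 connected region. The outline is a single polygon with 4 vertices. Extrusion per mm of travel: 0.4 × 0.12 / (π × 0.875²) = 0.019956. Accumulating E over each segment gives final E = 0.9379.

G0 X0.00 Y0.00 Z7.32
G1 X6.50 Y0.00 E0.1297
G1 X6.50 Y17.00 E0.4690
G1 X0.00 Y17.00 E0.5987
G1 X0.00 Y0.00 E0.9379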